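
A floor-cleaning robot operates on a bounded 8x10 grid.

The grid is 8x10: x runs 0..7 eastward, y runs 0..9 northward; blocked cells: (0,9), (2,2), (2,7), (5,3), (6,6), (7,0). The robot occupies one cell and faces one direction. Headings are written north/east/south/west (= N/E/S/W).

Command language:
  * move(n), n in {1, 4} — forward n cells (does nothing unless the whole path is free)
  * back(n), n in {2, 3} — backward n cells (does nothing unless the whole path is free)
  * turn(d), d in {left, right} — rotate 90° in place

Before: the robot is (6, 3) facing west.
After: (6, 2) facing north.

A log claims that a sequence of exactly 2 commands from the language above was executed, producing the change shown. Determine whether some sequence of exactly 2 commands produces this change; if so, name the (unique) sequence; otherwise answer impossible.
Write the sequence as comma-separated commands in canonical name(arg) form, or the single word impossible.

no 2-step route produces this change.

impossible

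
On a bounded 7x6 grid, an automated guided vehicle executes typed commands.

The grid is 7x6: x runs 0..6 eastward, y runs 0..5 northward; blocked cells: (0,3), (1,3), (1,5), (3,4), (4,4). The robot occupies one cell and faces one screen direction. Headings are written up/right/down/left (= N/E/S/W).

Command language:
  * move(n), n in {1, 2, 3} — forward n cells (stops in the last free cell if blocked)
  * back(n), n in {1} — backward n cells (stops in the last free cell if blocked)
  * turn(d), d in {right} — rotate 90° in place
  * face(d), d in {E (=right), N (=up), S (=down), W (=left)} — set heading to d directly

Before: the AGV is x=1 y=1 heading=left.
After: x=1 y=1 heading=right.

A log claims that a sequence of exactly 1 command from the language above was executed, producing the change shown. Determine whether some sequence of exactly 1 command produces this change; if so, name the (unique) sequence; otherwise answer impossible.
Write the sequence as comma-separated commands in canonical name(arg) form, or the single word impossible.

face(E)

key: parked at (1,1) the whole time — nothing moves the robot
from: x=1 y=1 heading=left
1. face(E) → x=1 y=1 heading=right
all 9 alternatives checked — unique.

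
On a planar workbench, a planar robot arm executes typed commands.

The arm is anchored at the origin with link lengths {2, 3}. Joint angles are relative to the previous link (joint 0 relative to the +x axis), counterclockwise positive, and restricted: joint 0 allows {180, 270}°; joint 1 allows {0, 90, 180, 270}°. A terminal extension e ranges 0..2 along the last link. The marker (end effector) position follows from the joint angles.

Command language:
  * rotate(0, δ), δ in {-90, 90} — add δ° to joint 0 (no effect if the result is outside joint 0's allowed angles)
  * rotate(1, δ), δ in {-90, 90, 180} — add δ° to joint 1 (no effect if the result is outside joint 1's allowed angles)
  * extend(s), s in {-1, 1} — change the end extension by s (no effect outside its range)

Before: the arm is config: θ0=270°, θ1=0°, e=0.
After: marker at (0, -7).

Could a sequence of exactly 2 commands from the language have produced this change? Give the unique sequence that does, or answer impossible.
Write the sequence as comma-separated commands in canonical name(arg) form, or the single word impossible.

extend(1), extend(1)

begin: config: θ0=270°, θ1=0°, e=0
t=1 extend(1) ⇒ config: θ0=270°, θ1=0°, e=1
t=2 extend(1) ⇒ config: θ0=270°, θ1=0°, e=2
uniquely the one of 49 2-step routes that fits.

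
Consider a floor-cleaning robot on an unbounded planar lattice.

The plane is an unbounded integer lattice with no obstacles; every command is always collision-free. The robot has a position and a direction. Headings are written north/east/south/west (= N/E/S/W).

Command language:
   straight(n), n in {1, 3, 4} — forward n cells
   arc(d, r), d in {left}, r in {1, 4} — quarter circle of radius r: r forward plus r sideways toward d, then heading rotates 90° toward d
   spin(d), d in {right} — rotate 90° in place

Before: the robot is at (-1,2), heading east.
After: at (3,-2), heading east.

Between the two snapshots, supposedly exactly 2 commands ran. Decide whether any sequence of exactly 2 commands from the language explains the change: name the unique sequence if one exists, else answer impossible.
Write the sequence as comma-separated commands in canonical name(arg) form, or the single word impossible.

spin(right), arc(left, 4)

key: running arc(left, 4) before spin(right) would end elsewhere — order is forced
from: at (-1,2), heading east
t=1 spin(right) ⇒ at (-1,2), heading south
t=2 arc(left, 4) ⇒ at (3,-2), heading east
no rival 2-sequence matches.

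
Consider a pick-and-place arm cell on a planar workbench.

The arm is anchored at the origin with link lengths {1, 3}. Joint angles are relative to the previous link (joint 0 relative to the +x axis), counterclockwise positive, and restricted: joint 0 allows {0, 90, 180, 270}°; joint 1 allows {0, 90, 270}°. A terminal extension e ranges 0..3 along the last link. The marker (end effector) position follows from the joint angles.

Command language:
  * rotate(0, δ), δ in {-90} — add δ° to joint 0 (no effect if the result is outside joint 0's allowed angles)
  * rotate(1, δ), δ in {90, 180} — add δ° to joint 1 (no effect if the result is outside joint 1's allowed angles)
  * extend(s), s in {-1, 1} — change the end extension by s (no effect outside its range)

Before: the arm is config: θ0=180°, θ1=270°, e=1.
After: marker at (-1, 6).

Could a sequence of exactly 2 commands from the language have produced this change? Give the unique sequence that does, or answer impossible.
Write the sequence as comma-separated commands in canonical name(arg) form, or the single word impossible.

start: config: θ0=180°, θ1=270°, e=1
1. extend(1) → config: θ0=180°, θ1=270°, e=2
2. extend(1) → config: θ0=180°, θ1=270°, e=3
all 25 alternatives checked — unique.

extend(1), extend(1)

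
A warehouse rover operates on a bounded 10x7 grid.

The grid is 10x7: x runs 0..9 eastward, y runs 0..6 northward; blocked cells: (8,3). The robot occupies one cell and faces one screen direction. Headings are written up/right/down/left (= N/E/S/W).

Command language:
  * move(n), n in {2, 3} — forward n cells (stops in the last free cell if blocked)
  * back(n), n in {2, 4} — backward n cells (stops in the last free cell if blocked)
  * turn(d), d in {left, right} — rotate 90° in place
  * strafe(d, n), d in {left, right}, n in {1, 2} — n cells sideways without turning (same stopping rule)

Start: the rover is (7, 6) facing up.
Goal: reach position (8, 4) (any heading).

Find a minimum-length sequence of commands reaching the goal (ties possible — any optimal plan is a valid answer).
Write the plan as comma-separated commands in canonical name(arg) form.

strafe(right, 1), back(4)

start: (7, 6) facing up
1. strafe(right, 1) → (8, 6) facing up
2. back(4) → (8, 4) facing up
shorter routes all fall short; 2 is best.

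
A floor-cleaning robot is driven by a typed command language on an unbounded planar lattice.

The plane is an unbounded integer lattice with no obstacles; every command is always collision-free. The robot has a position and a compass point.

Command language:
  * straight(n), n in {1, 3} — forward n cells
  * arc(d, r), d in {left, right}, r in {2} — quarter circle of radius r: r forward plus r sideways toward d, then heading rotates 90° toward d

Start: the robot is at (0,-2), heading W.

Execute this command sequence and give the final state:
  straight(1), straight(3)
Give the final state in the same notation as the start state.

at (-4,-2), heading W

t0: at (0,-2), heading W
[1] after straight(1): at (-1,-2), heading W
[2] after straight(3): at (-4,-2), heading W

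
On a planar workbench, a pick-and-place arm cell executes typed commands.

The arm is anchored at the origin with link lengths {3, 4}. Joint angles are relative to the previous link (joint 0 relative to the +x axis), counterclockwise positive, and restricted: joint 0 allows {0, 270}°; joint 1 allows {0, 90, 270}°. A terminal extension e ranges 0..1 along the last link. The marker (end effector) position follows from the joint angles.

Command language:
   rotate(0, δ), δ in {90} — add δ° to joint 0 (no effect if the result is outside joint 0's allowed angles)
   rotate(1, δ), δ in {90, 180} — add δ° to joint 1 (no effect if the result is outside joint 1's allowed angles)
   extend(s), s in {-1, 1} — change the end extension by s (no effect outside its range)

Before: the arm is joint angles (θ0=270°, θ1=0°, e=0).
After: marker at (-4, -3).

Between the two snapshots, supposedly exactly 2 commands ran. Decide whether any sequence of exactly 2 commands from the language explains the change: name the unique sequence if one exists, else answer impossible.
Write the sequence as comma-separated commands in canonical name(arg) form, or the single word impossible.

key: order matters: swapping rotate(1, 90) and rotate(1, 180) lands elsewhere
from: joint angles (θ0=270°, θ1=0°, e=0)
1. rotate(1, 90) → joint angles (θ0=270°, θ1=90°, e=0)
2. rotate(1, 180) → joint angles (θ0=270°, θ1=270°, e=0)
uniquely the one of 25 2-step routes that fits.

rotate(1, 90), rotate(1, 180)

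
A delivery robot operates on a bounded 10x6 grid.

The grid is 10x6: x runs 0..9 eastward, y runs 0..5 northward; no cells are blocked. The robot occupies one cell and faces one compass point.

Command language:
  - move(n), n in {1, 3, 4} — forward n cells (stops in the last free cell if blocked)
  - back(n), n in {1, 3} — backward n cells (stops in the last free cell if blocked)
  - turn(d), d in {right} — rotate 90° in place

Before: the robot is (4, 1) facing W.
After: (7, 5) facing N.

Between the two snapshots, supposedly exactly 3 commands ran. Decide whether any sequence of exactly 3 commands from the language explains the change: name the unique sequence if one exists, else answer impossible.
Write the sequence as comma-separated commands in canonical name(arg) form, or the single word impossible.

back(3), turn(right), move(4)

key: cell and facing (now N) both changed — the 3 commands mix motion and turning
from: (4, 1) facing W
1. back(3) → (7, 1) facing W
2. turn(right) → (7, 1) facing N
3. move(4) → (7, 5) facing N
no rival 3-sequence matches.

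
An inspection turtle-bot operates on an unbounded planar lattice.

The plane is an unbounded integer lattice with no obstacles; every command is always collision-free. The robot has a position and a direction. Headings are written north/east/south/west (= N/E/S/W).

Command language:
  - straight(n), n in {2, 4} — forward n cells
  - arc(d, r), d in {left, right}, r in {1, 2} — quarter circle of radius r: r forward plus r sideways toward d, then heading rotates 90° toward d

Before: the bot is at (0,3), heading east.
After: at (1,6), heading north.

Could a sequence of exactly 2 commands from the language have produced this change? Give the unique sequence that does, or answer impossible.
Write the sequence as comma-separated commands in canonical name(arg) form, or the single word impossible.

arc(left, 1), straight(2)

key: cell and facing (now N) both changed — the 2 commands mix motion and turning
initial: at (0,3), heading east
[1] after arc(left, 1): at (1,4), heading north
[2] after straight(2): at (1,6), heading north
uniquely the one of 36 2-step routes that fits.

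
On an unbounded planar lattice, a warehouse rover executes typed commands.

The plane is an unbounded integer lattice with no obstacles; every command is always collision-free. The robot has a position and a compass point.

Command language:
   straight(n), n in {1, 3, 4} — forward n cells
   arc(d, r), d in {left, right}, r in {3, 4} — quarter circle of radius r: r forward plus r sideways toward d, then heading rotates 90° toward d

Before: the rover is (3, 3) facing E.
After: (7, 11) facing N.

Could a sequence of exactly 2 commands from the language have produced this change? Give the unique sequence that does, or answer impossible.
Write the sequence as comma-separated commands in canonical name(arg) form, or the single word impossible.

key: cell and facing (now N) both changed — the 2 commands mix motion and turning
start: (3, 3) facing E
t=1 arc(left, 4) ⇒ (7, 7) facing N
t=2 straight(4) ⇒ (7, 11) facing N
all 49 alternatives checked — unique.

arc(left, 4), straight(4)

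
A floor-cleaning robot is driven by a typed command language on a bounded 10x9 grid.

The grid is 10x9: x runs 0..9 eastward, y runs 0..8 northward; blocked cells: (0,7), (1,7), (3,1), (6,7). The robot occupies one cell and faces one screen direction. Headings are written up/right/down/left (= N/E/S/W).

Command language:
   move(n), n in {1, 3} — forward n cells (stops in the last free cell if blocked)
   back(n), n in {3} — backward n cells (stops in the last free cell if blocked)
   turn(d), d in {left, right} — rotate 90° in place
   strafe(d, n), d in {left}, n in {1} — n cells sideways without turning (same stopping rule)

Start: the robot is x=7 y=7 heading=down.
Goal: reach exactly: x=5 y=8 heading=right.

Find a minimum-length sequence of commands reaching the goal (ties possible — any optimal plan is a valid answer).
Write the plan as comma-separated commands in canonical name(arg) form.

start: x=7 y=7 heading=down
step 1 (back(3)): x=7 y=8 heading=down
step 2 (turn(left)): x=7 y=8 heading=right
step 3 (back(3)): x=4 y=8 heading=right
step 4 (move(1)): x=5 y=8 heading=right
no 3-step plan works, so 4 is optimal.

back(3), turn(left), back(3), move(1)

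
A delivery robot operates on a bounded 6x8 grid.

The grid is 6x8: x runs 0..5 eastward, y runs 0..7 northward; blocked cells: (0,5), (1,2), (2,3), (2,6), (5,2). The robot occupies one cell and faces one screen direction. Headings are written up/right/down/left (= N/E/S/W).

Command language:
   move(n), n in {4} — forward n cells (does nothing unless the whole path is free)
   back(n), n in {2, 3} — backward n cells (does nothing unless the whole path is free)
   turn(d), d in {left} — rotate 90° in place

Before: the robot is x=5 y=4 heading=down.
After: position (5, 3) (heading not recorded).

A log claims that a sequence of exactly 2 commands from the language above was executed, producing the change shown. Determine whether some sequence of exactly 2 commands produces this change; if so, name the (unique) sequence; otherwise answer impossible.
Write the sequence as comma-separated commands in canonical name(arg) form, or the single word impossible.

back(3), move(4)

key: running move(4) before back(3) would end elsewhere — order is forced
initial: x=5 y=4 heading=down
step 1 (back(3)): x=5 y=7 heading=down
step 2 (move(4)): x=5 y=3 heading=down
uniquely the one of 16 2-step routes that fits.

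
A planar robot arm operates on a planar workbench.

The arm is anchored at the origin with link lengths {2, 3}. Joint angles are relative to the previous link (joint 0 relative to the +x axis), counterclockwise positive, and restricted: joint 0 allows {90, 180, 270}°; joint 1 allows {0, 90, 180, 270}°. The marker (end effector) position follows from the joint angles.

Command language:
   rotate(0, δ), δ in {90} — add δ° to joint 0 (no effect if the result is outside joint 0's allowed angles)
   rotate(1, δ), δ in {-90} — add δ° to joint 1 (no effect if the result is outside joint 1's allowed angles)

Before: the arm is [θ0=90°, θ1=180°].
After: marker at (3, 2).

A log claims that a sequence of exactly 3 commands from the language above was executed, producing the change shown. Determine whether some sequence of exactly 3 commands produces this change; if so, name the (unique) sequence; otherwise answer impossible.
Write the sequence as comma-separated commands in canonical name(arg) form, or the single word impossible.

rotate(1, -90), rotate(1, -90), rotate(1, -90)

begin: [θ0=90°, θ1=180°]
step 1 (rotate(1, -90)): [θ0=90°, θ1=90°]
step 2 (rotate(1, -90)): [θ0=90°, θ1=0°]
step 3 (rotate(1, -90)): [θ0=90°, θ1=270°]
no other 3-command option fits: unique.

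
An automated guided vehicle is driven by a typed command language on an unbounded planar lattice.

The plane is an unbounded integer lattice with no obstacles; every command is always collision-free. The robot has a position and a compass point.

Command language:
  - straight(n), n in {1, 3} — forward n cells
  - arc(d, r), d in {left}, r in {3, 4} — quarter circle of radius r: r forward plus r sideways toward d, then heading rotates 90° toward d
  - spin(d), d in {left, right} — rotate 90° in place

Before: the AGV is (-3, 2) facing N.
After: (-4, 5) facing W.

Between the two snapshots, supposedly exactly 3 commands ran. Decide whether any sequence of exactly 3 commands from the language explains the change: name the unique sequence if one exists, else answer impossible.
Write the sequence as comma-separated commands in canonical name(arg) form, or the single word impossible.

straight(3), spin(left), straight(1)

key: order matters: swapping straight(3) and straight(1) lands elsewhere
begin: (-3, 2) facing N
1. straight(3) → (-3, 5) facing N
2. spin(left) → (-3, 5) facing W
3. straight(1) → (-4, 5) facing W
no other 3-command option fits: unique.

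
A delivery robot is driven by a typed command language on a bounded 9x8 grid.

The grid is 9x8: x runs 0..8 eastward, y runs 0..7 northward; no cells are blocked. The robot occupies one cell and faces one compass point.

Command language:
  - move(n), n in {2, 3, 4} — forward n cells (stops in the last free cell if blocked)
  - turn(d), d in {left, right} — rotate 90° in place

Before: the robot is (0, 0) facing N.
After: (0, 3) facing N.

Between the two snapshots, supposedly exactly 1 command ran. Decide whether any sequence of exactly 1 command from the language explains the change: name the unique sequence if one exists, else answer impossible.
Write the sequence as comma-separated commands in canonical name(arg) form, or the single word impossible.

move(3)

key: still facing N — the one step turns nothing
start: (0, 0) facing N
1. move(3) → (0, 3) facing N
no other 1-command option fits: unique.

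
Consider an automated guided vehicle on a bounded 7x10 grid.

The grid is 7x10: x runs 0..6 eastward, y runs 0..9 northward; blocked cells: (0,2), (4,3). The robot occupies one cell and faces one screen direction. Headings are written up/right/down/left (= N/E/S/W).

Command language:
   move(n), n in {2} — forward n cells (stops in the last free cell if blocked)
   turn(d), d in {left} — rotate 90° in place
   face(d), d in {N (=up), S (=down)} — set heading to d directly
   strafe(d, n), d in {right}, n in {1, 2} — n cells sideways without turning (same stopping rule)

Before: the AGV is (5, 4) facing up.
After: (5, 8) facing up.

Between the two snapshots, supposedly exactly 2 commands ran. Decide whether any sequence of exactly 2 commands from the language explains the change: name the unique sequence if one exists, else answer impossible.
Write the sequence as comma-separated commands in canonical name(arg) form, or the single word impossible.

move(2), move(2)

key: still facing N at the end — nothing in the sequence rotates
start: (5, 4) facing up
1. move(2) → (5, 6) facing up
2. move(2) → (5, 8) facing up
uniquely the one of 36 2-step routes that fits.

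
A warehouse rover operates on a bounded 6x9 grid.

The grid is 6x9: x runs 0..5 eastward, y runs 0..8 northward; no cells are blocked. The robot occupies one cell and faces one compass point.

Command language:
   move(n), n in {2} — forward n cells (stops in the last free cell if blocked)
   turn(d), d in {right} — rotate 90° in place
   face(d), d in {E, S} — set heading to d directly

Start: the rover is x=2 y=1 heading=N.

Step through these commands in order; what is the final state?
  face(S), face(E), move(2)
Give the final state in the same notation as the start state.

x=4 y=1 heading=E

initial: x=2 y=1 heading=N
t=1 face(S) ⇒ x=2 y=1 heading=S
t=2 face(E) ⇒ x=2 y=1 heading=E
t=3 move(2) ⇒ x=4 y=1 heading=E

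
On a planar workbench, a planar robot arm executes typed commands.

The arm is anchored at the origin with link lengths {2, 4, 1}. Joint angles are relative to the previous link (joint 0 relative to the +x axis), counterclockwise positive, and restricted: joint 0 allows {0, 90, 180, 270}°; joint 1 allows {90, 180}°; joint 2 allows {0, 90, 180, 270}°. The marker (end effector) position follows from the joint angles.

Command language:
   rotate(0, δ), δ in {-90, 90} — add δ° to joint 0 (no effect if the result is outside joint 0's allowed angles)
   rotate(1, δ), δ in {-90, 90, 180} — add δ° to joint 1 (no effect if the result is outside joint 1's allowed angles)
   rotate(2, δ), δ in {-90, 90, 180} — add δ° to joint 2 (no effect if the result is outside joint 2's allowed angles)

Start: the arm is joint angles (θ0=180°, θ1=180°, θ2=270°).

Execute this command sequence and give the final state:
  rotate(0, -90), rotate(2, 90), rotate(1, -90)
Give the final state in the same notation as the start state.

begin: joint angles (θ0=180°, θ1=180°, θ2=270°)
step 1 (rotate(0, -90)): joint angles (θ0=90°, θ1=180°, θ2=270°)
step 2 (rotate(2, 90)): joint angles (θ0=90°, θ1=180°, θ2=0°)
step 3 (rotate(1, -90)): joint angles (θ0=90°, θ1=90°, θ2=0°)

joint angles (θ0=90°, θ1=90°, θ2=0°)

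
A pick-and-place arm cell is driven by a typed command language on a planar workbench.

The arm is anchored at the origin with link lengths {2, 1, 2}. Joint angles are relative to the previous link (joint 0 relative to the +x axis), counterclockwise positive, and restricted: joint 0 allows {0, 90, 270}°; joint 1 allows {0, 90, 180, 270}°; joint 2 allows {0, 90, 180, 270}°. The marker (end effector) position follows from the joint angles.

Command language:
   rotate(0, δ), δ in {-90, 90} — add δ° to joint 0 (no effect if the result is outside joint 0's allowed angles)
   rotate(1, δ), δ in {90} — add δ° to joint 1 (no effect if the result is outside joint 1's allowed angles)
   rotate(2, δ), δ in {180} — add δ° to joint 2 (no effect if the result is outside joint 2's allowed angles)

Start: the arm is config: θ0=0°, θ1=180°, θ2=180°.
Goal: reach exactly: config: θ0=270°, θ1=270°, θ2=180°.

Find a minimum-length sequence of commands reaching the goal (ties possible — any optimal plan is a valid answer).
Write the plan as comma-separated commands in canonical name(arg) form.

rotate(0, -90), rotate(1, 90)

begin: config: θ0=0°, θ1=180°, θ2=180°
[1] after rotate(0, -90): config: θ0=270°, θ1=180°, θ2=180°
[2] after rotate(1, 90): config: θ0=270°, θ1=270°, θ2=180°
nothing shorter than 2 reaches the goal.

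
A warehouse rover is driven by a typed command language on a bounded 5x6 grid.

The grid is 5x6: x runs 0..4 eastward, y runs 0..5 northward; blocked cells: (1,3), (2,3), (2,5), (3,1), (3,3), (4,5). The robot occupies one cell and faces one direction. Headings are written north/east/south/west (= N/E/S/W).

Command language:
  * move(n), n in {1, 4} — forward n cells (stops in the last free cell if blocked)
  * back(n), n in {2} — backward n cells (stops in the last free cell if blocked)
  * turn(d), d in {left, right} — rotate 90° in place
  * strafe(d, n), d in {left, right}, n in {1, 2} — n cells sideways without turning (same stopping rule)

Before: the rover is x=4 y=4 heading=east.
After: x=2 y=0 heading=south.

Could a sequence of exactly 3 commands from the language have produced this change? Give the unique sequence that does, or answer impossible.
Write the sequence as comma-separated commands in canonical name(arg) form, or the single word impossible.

turn(right), move(4), strafe(right, 2)

key: position moved to (2,0) AND the heading swung to S — translation plus rotation needed
initial: x=4 y=4 heading=east
[1] after turn(right): x=4 y=4 heading=south
[2] after move(4): x=4 y=0 heading=south
[3] after strafe(right, 2): x=2 y=0 heading=south
uniquely the one of 729 3-step routes that fits.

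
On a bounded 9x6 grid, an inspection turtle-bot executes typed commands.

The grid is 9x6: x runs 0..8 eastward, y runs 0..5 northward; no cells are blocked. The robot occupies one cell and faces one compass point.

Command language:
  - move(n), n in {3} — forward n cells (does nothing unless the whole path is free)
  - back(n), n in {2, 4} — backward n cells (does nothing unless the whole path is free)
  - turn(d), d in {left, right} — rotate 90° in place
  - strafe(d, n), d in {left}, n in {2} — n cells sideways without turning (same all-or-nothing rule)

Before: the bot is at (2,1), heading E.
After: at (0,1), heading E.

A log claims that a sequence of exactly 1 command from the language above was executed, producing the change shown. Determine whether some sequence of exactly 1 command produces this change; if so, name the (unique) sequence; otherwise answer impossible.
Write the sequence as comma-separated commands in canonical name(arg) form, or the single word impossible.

back(2)

key: heading stays E — the single command does not turn
initial: at (2,1), heading E
t=1 back(2) ⇒ at (0,1), heading E
uniquely the one of 6 1-step routes that fits.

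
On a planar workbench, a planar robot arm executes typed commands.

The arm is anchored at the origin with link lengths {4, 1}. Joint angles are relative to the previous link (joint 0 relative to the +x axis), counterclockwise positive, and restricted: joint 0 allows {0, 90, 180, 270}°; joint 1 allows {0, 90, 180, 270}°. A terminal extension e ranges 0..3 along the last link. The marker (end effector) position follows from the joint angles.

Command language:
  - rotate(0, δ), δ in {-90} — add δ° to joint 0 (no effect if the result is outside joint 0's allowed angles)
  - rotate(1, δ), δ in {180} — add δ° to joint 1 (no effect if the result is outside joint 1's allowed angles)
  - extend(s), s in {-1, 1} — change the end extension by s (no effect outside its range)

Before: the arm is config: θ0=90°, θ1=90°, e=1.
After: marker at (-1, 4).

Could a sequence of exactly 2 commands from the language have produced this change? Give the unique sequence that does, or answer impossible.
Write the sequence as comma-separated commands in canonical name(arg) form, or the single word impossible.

begin: config: θ0=90°, θ1=90°, e=1
t=1 extend(-1) ⇒ config: θ0=90°, θ1=90°, e=0
t=2 extend(-1) ⇒ config: θ0=90°, θ1=90°, e=0
no rival 2-sequence matches.

extend(-1), extend(-1)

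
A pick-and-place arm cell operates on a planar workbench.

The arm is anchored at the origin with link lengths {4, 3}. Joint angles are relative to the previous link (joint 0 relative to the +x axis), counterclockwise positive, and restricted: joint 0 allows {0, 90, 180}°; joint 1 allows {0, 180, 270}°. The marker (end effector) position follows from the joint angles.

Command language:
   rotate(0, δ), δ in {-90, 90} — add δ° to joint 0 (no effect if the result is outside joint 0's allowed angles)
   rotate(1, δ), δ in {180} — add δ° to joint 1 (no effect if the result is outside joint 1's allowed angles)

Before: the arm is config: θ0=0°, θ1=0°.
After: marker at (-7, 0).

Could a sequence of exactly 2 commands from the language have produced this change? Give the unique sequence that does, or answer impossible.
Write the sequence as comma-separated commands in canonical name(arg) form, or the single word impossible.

begin: config: θ0=0°, θ1=0°
1. rotate(0, 90) → config: θ0=90°, θ1=0°
2. rotate(0, 90) → config: θ0=180°, θ1=0°
uniquely the one of 9 2-step routes that fits.

rotate(0, 90), rotate(0, 90)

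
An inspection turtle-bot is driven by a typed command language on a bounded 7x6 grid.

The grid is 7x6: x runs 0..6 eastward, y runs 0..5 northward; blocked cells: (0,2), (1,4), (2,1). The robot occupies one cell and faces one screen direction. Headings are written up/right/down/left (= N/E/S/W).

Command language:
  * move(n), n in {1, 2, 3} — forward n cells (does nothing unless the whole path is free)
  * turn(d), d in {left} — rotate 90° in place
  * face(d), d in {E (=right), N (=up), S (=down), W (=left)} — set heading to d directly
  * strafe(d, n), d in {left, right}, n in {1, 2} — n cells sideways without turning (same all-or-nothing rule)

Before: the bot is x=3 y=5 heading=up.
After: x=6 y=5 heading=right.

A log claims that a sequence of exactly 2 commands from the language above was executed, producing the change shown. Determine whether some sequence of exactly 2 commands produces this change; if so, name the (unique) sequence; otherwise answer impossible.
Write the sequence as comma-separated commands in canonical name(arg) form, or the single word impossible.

face(E), move(3)

key: cell and facing (now E) both changed — the 2 commands mix motion and turning
start: x=3 y=5 heading=up
[1] after face(E): x=3 y=5 heading=right
[2] after move(3): x=6 y=5 heading=right
no rival 2-sequence matches.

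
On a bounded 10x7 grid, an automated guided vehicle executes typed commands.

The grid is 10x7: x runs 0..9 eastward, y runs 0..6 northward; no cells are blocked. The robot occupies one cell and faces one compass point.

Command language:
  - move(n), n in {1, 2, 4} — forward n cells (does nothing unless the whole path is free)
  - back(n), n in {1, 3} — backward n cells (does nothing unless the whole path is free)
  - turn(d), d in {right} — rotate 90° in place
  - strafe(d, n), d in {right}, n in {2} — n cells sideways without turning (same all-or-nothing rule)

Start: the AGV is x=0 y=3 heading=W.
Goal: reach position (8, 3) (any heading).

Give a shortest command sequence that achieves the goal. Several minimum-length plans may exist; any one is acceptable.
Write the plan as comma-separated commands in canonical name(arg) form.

start: x=0 y=3 heading=W
[1] after back(3): x=3 y=3 heading=W
[2] after move(1): x=2 y=3 heading=W
[3] after back(3): x=5 y=3 heading=W
[4] after back(3): x=8 y=3 heading=W
shorter routes all fall short; 4 is best.

back(3), move(1), back(3), back(3)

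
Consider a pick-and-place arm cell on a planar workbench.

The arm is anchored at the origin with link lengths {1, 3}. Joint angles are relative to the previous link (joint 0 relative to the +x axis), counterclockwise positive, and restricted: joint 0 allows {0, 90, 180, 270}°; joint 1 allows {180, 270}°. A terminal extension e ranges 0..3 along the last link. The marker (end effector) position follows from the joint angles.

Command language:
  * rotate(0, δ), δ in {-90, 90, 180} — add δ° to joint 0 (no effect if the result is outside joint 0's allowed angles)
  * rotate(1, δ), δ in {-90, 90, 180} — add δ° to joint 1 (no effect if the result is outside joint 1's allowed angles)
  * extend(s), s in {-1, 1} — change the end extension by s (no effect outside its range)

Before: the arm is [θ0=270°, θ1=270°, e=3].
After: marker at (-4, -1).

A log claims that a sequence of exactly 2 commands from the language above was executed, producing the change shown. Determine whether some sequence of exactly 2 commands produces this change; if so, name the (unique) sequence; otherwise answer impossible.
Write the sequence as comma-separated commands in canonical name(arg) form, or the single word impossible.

extend(-1), extend(-1)

t0: [θ0=270°, θ1=270°, e=3]
[1] after extend(-1): [θ0=270°, θ1=270°, e=2]
[2] after extend(-1): [θ0=270°, θ1=270°, e=1]
uniquely the one of 64 2-step routes that fits.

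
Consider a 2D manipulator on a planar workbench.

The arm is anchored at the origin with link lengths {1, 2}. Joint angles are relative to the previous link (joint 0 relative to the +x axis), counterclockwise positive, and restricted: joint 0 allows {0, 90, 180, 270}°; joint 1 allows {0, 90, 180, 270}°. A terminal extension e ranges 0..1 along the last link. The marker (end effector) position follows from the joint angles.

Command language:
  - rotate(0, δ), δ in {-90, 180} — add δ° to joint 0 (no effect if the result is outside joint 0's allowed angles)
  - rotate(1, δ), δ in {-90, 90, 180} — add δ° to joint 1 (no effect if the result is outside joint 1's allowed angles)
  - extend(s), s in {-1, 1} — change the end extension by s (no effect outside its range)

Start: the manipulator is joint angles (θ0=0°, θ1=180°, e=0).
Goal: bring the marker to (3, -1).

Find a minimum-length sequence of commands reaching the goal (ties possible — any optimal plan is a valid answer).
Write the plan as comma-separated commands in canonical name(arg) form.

begin: joint angles (θ0=0°, θ1=180°, e=0)
step 1 (rotate(1, -90)): joint angles (θ0=0°, θ1=90°, e=0)
step 2 (extend(1)): joint angles (θ0=0°, θ1=90°, e=1)
step 3 (rotate(0, -90)): joint angles (θ0=270°, θ1=90°, e=1)
shorter routes all fall short; 3 is best.

rotate(1, -90), extend(1), rotate(0, -90)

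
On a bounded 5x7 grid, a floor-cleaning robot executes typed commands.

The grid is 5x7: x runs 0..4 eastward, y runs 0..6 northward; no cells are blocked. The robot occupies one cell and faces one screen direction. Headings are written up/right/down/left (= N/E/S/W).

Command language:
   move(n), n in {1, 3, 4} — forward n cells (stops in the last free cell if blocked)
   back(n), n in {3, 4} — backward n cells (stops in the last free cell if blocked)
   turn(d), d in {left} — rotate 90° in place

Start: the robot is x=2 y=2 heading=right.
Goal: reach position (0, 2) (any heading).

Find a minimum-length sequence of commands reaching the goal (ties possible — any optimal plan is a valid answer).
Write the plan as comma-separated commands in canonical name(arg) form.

t0: x=2 y=2 heading=right
1. back(4) → x=0 y=2 heading=right
minimal: 1 command(s), checked below 1.

back(4)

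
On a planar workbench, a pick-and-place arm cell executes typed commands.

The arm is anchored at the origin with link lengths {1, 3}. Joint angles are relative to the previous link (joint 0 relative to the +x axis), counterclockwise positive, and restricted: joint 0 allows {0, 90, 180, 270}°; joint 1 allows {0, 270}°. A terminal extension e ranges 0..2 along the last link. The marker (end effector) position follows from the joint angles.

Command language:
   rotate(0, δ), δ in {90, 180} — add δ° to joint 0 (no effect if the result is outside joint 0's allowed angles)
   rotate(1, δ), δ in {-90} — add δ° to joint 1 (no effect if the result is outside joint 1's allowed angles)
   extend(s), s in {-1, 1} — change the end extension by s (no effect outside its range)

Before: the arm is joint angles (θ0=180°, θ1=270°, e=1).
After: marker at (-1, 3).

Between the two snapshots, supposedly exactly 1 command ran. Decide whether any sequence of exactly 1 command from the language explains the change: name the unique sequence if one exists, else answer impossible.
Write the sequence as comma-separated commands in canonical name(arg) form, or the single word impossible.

extend(-1)

from: joint angles (θ0=180°, θ1=270°, e=1)
[1] after extend(-1): joint angles (θ0=180°, θ1=270°, e=0)
all 5 alternatives checked — unique.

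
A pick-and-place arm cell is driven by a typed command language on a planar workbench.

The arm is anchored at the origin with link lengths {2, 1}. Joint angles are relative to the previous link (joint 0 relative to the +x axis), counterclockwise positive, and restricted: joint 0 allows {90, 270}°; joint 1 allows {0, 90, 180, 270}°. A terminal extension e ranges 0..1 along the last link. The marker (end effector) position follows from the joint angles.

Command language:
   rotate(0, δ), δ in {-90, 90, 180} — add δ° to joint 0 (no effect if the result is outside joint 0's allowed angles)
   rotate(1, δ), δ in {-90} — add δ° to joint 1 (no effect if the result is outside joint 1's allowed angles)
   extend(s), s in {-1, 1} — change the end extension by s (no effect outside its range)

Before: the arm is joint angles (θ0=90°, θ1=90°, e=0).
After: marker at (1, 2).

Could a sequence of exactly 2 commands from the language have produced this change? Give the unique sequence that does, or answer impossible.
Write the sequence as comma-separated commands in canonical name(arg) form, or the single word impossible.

begin: joint angles (θ0=90°, θ1=90°, e=0)
[1] after rotate(1, -90): joint angles (θ0=90°, θ1=0°, e=0)
[2] after rotate(1, -90): joint angles (θ0=90°, θ1=270°, e=0)
no other 2-command option fits: unique.

rotate(1, -90), rotate(1, -90)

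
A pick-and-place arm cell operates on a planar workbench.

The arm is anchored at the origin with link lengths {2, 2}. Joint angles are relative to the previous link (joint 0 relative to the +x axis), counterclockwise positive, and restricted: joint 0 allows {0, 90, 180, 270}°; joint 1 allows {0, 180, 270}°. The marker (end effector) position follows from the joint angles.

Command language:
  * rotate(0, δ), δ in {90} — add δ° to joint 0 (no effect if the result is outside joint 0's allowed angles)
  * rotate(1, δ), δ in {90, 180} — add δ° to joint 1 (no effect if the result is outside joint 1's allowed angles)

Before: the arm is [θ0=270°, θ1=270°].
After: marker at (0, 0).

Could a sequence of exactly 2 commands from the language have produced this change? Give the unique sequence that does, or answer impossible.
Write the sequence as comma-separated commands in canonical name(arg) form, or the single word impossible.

key: running rotate(1, 180) before rotate(1, 90) would end elsewhere — order is forced
initial: [θ0=270°, θ1=270°]
t=1 rotate(1, 90) ⇒ [θ0=270°, θ1=0°]
t=2 rotate(1, 180) ⇒ [θ0=270°, θ1=180°]
all 9 alternatives checked — unique.

rotate(1, 90), rotate(1, 180)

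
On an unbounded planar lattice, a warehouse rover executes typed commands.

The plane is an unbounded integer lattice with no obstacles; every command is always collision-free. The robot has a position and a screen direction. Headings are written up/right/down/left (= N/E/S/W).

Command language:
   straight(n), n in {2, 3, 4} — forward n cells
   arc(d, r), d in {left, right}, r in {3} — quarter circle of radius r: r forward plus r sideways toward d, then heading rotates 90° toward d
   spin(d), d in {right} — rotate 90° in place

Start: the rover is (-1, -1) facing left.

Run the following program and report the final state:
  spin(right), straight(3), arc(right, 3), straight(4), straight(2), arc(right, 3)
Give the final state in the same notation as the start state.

start: (-1, -1) facing left
t=1 spin(right) ⇒ (-1, -1) facing up
t=2 straight(3) ⇒ (-1, 2) facing up
t=3 arc(right, 3) ⇒ (2, 5) facing right
t=4 straight(4) ⇒ (6, 5) facing right
t=5 straight(2) ⇒ (8, 5) facing right
t=6 arc(right, 3) ⇒ (11, 2) facing down

(11, 2) facing down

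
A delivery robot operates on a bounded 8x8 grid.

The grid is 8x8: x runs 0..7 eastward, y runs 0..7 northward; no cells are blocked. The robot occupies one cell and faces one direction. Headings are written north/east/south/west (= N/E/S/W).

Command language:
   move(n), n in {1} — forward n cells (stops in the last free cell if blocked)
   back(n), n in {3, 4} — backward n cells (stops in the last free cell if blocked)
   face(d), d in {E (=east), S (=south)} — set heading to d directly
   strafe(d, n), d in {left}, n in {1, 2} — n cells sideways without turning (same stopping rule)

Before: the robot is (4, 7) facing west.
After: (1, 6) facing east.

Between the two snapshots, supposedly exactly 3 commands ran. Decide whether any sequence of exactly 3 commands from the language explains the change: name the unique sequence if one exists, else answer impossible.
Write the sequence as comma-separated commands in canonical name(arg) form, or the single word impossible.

strafe(left, 1), face(E), back(3)

key: running back(3) before strafe(left, 1) would end elsewhere — order is forced
initial: (4, 7) facing west
t=1 strafe(left, 1) ⇒ (4, 6) facing west
t=2 face(E) ⇒ (4, 6) facing east
t=3 back(3) ⇒ (1, 6) facing east
no rival 3-sequence matches.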